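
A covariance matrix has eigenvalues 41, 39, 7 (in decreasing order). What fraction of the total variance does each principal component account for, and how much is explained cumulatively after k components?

Step 1 — total variance = trace(Sigma) = Σ λ_i = 41 + 39 + 7 = 87.

Step 2 — fraction explained by component i = λ_i / Σ λ:
  PC1: 41/87 = 0.4713
  PC2: 39/87 = 0.4483
  PC3: 7/87 = 0.0805

Step 3 — cumulative fraction after k components = (λ_1 + ... + λ_k) / Σ λ:
  k = 1: 41/87 = 0.4713
  k = 2: (41 + 39)/87 = 80/87 = 0.9195
  k = 3: (41 + 39 + 7)/87 = 87/87 = 1

Summary (fraction, with percent):

explained: PC1 0.4713 (47.13%), PC2 0.4483 (44.83%), PC3 0.0805 (8.05%);  cumulative: 0.4713, 0.9195, 1


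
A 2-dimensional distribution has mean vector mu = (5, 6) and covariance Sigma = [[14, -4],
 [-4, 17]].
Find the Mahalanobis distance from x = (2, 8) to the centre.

Step 1 — centre the observation: (x - mu) = (-3, 2).

Step 2 — invert Sigma. det(Sigma) = 14·17 - (-4)² = 222.
  Sigma^{-1} = (1/det) · [[d, -b], [-b, a]] = [[0.0766, 0.018],
 [0.018, 0.0631]].

Step 3 — form the quadratic (x - mu)^T · Sigma^{-1} · (x - mu):
  Sigma^{-1} · (x - mu) = (-0.1937, 0.0721).
  (x - mu)^T · [Sigma^{-1} · (x - mu)] = (-3)·(-0.1937) + (2)·(0.0721) = 0.7252.

Step 4 — take square root: d = √(0.7252) ≈ 0.8516.

d(x, mu) = √(0.7252) ≈ 0.8516


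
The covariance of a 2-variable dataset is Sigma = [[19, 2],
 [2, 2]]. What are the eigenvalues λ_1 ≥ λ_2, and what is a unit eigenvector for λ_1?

Step 1 — characteristic polynomial of 2×2 Sigma:
  det(Sigma - λI) = λ² - trace · λ + det = 0.
  trace = 19 + 2 = 21, det = 19·2 - (2)² = 34.
Step 2 — discriminant:
  Δ = trace² - 4·det = 441 - 136 = 305.
Step 3 — eigenvalues:
  λ = (trace ± √Δ)/2 = (21 ± 17.4642)/2,
  λ_1 = 19.2321,  λ_2 = 1.7679.

Step 4 — unit eigenvector for λ_1: solve (Sigma - λ_1 I)v = 0. First row:
  (19 - 19.2321)·v_x + (2)·v_y = 0, i.e. (-0.2321)·v_x + (2)·v_y = 0,
  so v ∝ (b, λ_1 - a) = (2, 0.2321) = u.
  ||u|| = √((2)² + (0.2321)²) = √(4.0539) ≈ 2.0134,
  v_1 = u/||u|| ≈ (0.9933, 0.1153) (||v_1|| = 1).

λ_1 = 19.2321,  λ_2 = 1.7679;  v_1 ≈ (0.9933, 0.1153)


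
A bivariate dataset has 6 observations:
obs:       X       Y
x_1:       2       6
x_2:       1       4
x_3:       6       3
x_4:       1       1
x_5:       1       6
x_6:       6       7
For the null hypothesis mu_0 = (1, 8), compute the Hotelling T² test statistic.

Step 1 — sample mean vector:
  mean(X) = (2 + 1 + 6 + 1 + 1 + 6) / 6 = 17/6 = 2.8333
  mean(Y) = (6 + 4 + 3 + 1 + 6 + 7) / 6 = 27/6 = 4.5
  x̄ = (2.8333, 4.5),  deviation x̄ - mu_0 = (2.8333, 4.5) - (1, 8) = (1.8333, -3.5).

Step 2 — sample covariance matrix, S[i,j] = (1/(n-1)) · Σ_k (x_{k,i} - mean_i) · (x_{k,j} - mean_j), divisor n-1 = 5:
  S[X,X] = ((-0.8333)·(-0.8333) + (-1.8333)·(-1.8333) + (3.1667)·(3.1667) + (-1.8333)·(-1.8333) + (-1.8333)·(-1.8333) + (3.1667)·(3.1667)) / 5 = 30.8333/5 = 6.1667
  S[X,Y] = ((-0.8333)·(1.5) + (-1.8333)·(-0.5) + (3.1667)·(-1.5) + (-1.8333)·(-3.5) + (-1.8333)·(1.5) + (3.1667)·(2.5)) / 5 = 6.5/5 = 1.3
  S[Y,Y] = ((1.5)·(1.5) + (-0.5)·(-0.5) + (-1.5)·(-1.5) + (-3.5)·(-3.5) + (1.5)·(1.5) + (2.5)·(2.5)) / 5 = 25.5/5 = 5.1
  S = [[6.1667, 1.3],
 [1.3, 5.1]].

Step 3 — invert S. det(S) = 6.1667·5.1 - (1.3)² = 29.76.
  S^{-1} = (1/det) · [[d, -b], [-b, a]] = [[0.1714, -0.0437],
 [-0.0437, 0.2072]].

Step 4 — quadratic form (x̄ - mu_0)^T · S^{-1} · (x̄ - mu_0):
  S^{-1} · (x̄ - mu_0) = (0.4671, -0.8053),
  (x̄ - mu_0)^T · [...] = (1.8333)·(0.4671) + (-3.5)·(-0.8053) = 3.675.

Step 5 — scale by n: T² = 6 · 3.675 = 22.0497.

T² ≈ 22.0497


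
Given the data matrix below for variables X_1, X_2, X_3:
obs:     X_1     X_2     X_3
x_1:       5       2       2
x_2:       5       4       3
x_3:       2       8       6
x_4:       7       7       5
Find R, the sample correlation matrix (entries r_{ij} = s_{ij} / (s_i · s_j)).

Step 1 — column means:
  mean(X_1) = (5 + 5 + 2 + 7) / 4 = 19/4 = 4.75
  mean(X_2) = (2 + 4 + 8 + 7) / 4 = 21/4 = 5.25
  mean(X_3) = (2 + 3 + 6 + 5) / 4 = 16/4 = 4

Step 2 — sample variances and covariances s[i,j] = (1/(n-1)) · Σ_k (x_{k,i} - mean_i) · (x_{k,j} - mean_j), with n-1 = 3:
  s[X_1,X_1] = ((0.25)·(0.25) + (0.25)·(0.25) + (-2.75)·(-2.75) + (2.25)·(2.25)) / 3 = 12.75/3 = 4.25
  s[X_1,X_2] = ((0.25)·(-3.25) + (0.25)·(-1.25) + (-2.75)·(2.75) + (2.25)·(1.75)) / 3 = -4.75/3 = -1.5833
  s[X_1,X_3] = ((0.25)·(-2) + (0.25)·(-1) + (-2.75)·(2) + (2.25)·(1)) / 3 = -4/3 = -1.3333
  s[X_2,X_2] = ((-3.25)·(-3.25) + (-1.25)·(-1.25) + (2.75)·(2.75) + (1.75)·(1.75)) / 3 = 22.75/3 = 7.5833
  s[X_2,X_3] = ((-3.25)·(-2) + (-1.25)·(-1) + (2.75)·(2) + (1.75)·(1)) / 3 = 15/3 = 5
  s[X_3,X_3] = ((-2)·(-2) + (-1)·(-1) + (2)·(2) + (1)·(1)) / 3 = 10/3 = 3.3333
  Sample standard deviations s_i = √(s[i,i]):
  s(X_1) = √(4.25) = 2.0616
  s(X_2) = √(7.5833) = 2.7538
  s(X_3) = √(3.3333) = 1.8257

Step 3 — r_{ij} = s_{ij} / (s_i · s_j):
  r[X_1,X_1] = 1 (diagonal).
  r[X_1,X_2] = -1.5833 / (2.0616 · 2.7538) = -1.5833 / 5.6771 = -0.2789
  r[X_1,X_3] = -1.3333 / (2.0616 · 1.8257) = -1.3333 / 3.7639 = -0.3542
  r[X_2,X_2] = 1 (diagonal).
  r[X_2,X_3] = 5 / (2.7538 · 1.8257) = 5 / 5.0277 = 0.9945
  r[X_3,X_3] = 1 (diagonal).

R is symmetric with unit diagonal. Assembling:

R = [[1, -0.2789, -0.3542],
 [-0.2789, 1, 0.9945],
 [-0.3542, 0.9945, 1]]


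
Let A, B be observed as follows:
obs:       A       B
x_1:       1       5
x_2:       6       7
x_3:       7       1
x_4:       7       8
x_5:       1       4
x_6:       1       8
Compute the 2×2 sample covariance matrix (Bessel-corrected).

Step 1 — column means:
  mean(A) = (1 + 6 + 7 + 7 + 1 + 1) / 6 = 23/6 = 3.8333
  mean(B) = (5 + 7 + 1 + 8 + 4 + 8) / 6 = 33/6 = 5.5

Step 2 — sample covariance S[i,j] = (1/(n-1)) · Σ_k (x_{k,i} - mean_i) · (x_{k,j} - mean_j), with n-1 = 5.
  S[A,A] = ((-2.8333)·(-2.8333) + (2.1667)·(2.1667) + (3.1667)·(3.1667) + (3.1667)·(3.1667) + (-2.8333)·(-2.8333) + (-2.8333)·(-2.8333)) / 5 = 48.8333/5 = 9.7667
  S[A,B] = ((-2.8333)·(-0.5) + (2.1667)·(1.5) + (3.1667)·(-4.5) + (3.1667)·(2.5) + (-2.8333)·(-1.5) + (-2.8333)·(2.5)) / 5 = -4.5/5 = -0.9
  S[B,B] = ((-0.5)·(-0.5) + (1.5)·(1.5) + (-4.5)·(-4.5) + (2.5)·(2.5) + (-1.5)·(-1.5) + (2.5)·(2.5)) / 5 = 37.5/5 = 7.5

S is symmetric (S[j,i] = S[i,j]). Assembling:

S = [[9.7667, -0.9],
 [-0.9, 7.5]]


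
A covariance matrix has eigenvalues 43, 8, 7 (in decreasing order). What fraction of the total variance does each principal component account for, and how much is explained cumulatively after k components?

Step 1 — total variance = trace(Sigma) = Σ λ_i = 43 + 8 + 7 = 58.

Step 2 — fraction explained by component i = λ_i / Σ λ:
  PC1: 43/58 = 0.7414
  PC2: 8/58 = 0.1379
  PC3: 7/58 = 0.1207

Step 3 — cumulative fraction after k components = (λ_1 + ... + λ_k) / Σ λ:
  k = 1: 43/58 = 0.7414
  k = 2: (43 + 8)/58 = 51/58 = 0.8793
  k = 3: (43 + 8 + 7)/58 = 58/58 = 1

Summary (fraction, with percent):

explained: PC1 0.7414 (74.14%), PC2 0.1379 (13.79%), PC3 0.1207 (12.07%);  cumulative: 0.7414, 0.8793, 1


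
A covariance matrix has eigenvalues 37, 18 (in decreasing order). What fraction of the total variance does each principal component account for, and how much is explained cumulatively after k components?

Step 1 — total variance = trace(Sigma) = Σ λ_i = 37 + 18 = 55.

Step 2 — fraction explained by component i = λ_i / Σ λ:
  PC1: 37/55 = 0.6727
  PC2: 18/55 = 0.3273

Step 3 — cumulative fraction after k components = (λ_1 + ... + λ_k) / Σ λ:
  k = 1: 37/55 = 0.6727
  k = 2: (37 + 18)/55 = 55/55 = 1

Summary (fraction, with percent):

explained: PC1 0.6727 (67.27%), PC2 0.3273 (32.73%);  cumulative: 0.6727, 1


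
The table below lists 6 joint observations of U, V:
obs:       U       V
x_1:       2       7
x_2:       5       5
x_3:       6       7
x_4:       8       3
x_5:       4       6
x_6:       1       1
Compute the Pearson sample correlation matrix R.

Step 1 — column means:
  mean(U) = (2 + 5 + 6 + 8 + 4 + 1) / 6 = 26/6 = 4.3333
  mean(V) = (7 + 5 + 7 + 3 + 6 + 1) / 6 = 29/6 = 4.8333

Step 2 — sample variances and covariances s[i,j] = (1/(n-1)) · Σ_k (x_{k,i} - mean_i) · (x_{k,j} - mean_j), with n-1 = 5:
  s[U,U] = ((-2.3333)·(-2.3333) + (0.6667)·(0.6667) + (1.6667)·(1.6667) + (3.6667)·(3.6667) + (-0.3333)·(-0.3333) + (-3.3333)·(-3.3333)) / 5 = 33.3333/5 = 6.6667
  s[U,V] = ((-2.3333)·(2.1667) + (0.6667)·(0.1667) + (1.6667)·(2.1667) + (3.6667)·(-1.8333) + (-0.3333)·(1.1667) + (-3.3333)·(-3.8333)) / 5 = 4.3333/5 = 0.8667
  s[V,V] = ((2.1667)·(2.1667) + (0.1667)·(0.1667) + (2.1667)·(2.1667) + (-1.8333)·(-1.8333) + (1.1667)·(1.1667) + (-3.8333)·(-3.8333)) / 5 = 28.8333/5 = 5.7667
  Sample standard deviations s_i = √(s[i,i]):
  s(U) = √(6.6667) = 2.582
  s(V) = √(5.7667) = 2.4014

Step 3 — r_{ij} = s_{ij} / (s_i · s_j):
  r[U,U] = 1 (diagonal).
  r[U,V] = 0.8667 / (2.582 · 2.4014) = 0.8667 / 6.2004 = 0.1398
  r[V,V] = 1 (diagonal).

R is symmetric with unit diagonal. Assembling:

R = [[1, 0.1398],
 [0.1398, 1]]


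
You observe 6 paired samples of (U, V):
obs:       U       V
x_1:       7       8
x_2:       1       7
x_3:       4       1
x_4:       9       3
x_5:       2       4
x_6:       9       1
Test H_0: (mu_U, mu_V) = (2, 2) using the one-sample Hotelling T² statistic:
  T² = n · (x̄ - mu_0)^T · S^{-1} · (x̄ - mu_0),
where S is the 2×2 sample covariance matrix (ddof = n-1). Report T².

Step 1 — sample mean vector:
  mean(U) = (7 + 1 + 4 + 9 + 2 + 9) / 6 = 32/6 = 5.3333
  mean(V) = (8 + 7 + 1 + 3 + 4 + 1) / 6 = 24/6 = 4
  x̄ = (5.3333, 4),  deviation x̄ - mu_0 = (5.3333, 4) - (2, 2) = (3.3333, 2).

Step 2 — sample covariance matrix, S[i,j] = (1/(n-1)) · Σ_k (x_{k,i} - mean_i) · (x_{k,j} - mean_j), divisor n-1 = 5:
  S[U,U] = ((1.6667)·(1.6667) + (-4.3333)·(-4.3333) + (-1.3333)·(-1.3333) + (3.6667)·(3.6667) + (-3.3333)·(-3.3333) + (3.6667)·(3.6667)) / 5 = 61.3333/5 = 12.2667
  S[U,V] = ((1.6667)·(4) + (-4.3333)·(3) + (-1.3333)·(-3) + (3.6667)·(-1) + (-3.3333)·(0) + (3.6667)·(-3)) / 5 = -17/5 = -3.4
  S[V,V] = ((4)·(4) + (3)·(3) + (-3)·(-3) + (-1)·(-1) + (0)·(0) + (-3)·(-3)) / 5 = 44/5 = 8.8
  S = [[12.2667, -3.4],
 [-3.4, 8.8]].

Step 3 — invert S. det(S) = 12.2667·8.8 - (-3.4)² = 96.3867.
  S^{-1} = (1/det) · [[d, -b], [-b, a]] = [[0.0913, 0.0353],
 [0.0353, 0.1273]].

Step 4 — quadratic form (x̄ - mu_0)^T · S^{-1} · (x̄ - mu_0):
  S^{-1} · (x̄ - mu_0) = (0.3749, 0.3721),
  (x̄ - mu_0)^T · [...] = (3.3333)·(0.3749) + (2)·(0.3721) = 1.9938.

Step 5 — scale by n: T² = 6 · 1.9938 = 11.9629.

T² ≈ 11.9629


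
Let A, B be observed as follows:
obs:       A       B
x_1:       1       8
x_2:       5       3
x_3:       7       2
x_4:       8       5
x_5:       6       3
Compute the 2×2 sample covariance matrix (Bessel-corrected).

Step 1 — column means:
  mean(A) = (1 + 5 + 7 + 8 + 6) / 5 = 27/5 = 5.4
  mean(B) = (8 + 3 + 2 + 5 + 3) / 5 = 21/5 = 4.2

Step 2 — sample covariance S[i,j] = (1/(n-1)) · Σ_k (x_{k,i} - mean_i) · (x_{k,j} - mean_j), with n-1 = 4.
  S[A,A] = ((-4.4)·(-4.4) + (-0.4)·(-0.4) + (1.6)·(1.6) + (2.6)·(2.6) + (0.6)·(0.6)) / 4 = 29.2/4 = 7.3
  S[A,B] = ((-4.4)·(3.8) + (-0.4)·(-1.2) + (1.6)·(-2.2) + (2.6)·(0.8) + (0.6)·(-1.2)) / 4 = -18.4/4 = -4.6
  S[B,B] = ((3.8)·(3.8) + (-1.2)·(-1.2) + (-2.2)·(-2.2) + (0.8)·(0.8) + (-1.2)·(-1.2)) / 4 = 22.8/4 = 5.7

S is symmetric (S[j,i] = S[i,j]). Assembling:

S = [[7.3, -4.6],
 [-4.6, 5.7]]


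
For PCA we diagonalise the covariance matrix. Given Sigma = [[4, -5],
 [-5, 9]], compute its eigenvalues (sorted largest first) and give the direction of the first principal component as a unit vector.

Step 1 — characteristic polynomial of 2×2 Sigma:
  det(Sigma - λI) = λ² - trace · λ + det = 0.
  trace = 4 + 9 = 13, det = 4·9 - (-5)² = 11.
Step 2 — discriminant:
  Δ = trace² - 4·det = 169 - 44 = 125.
Step 3 — eigenvalues:
  λ = (trace ± √Δ)/2 = (13 ± 11.1803)/2,
  λ_1 = 12.0902,  λ_2 = 0.9098.

Step 4 — unit eigenvector for λ_1: solve (Sigma - λ_1 I)v = 0. First row:
  (4 - 12.0902)·v_x + (-5)·v_y = 0, i.e. (-8.0902)·v_x + (-5)·v_y = 0,
  so v ∝ (b, λ_1 - a) = (-5, 8.0902); multiply by -1 so the first entry is positive: u = (5, -8.0902).
  ||u|| = √((5)² + (-8.0902)²) = √(90.4508) ≈ 9.5106,
  v_1 = u/||u|| ≈ (0.5257, -0.8507) (||v_1|| = 1).

λ_1 = 12.0902,  λ_2 = 0.9098;  v_1 ≈ (0.5257, -0.8507)


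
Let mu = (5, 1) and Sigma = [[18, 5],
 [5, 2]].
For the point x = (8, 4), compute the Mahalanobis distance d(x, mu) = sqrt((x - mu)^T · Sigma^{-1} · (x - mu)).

Step 1 — centre the observation: (x - mu) = (3, 3).

Step 2 — invert Sigma. det(Sigma) = 18·2 - (5)² = 11.
  Sigma^{-1} = (1/det) · [[d, -b], [-b, a]] = [[0.1818, -0.4545],
 [-0.4545, 1.6364]].

Step 3 — form the quadratic (x - mu)^T · Sigma^{-1} · (x - mu):
  Sigma^{-1} · (x - mu) = (-0.8182, 3.5455).
  (x - mu)^T · [Sigma^{-1} · (x - mu)] = (3)·(-0.8182) + (3)·(3.5455) = 8.1818.

Step 4 — take square root: d = √(8.1818) ≈ 2.8604.

d(x, mu) = √(8.1818) ≈ 2.8604


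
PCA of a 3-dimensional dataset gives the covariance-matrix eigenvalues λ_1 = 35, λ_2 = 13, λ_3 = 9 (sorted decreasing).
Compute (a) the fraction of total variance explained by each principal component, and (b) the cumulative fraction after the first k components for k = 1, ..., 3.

Step 1 — total variance = trace(Sigma) = Σ λ_i = 35 + 13 + 9 = 57.

Step 2 — fraction explained by component i = λ_i / Σ λ:
  PC1: 35/57 = 0.614
  PC2: 13/57 = 0.2281
  PC3: 9/57 = 0.1579

Step 3 — cumulative fraction after k components = (λ_1 + ... + λ_k) / Σ λ:
  k = 1: 35/57 = 0.614
  k = 2: (35 + 13)/57 = 48/57 = 0.8421
  k = 3: (35 + 13 + 9)/57 = 57/57 = 1

Summary (fraction, with percent):

explained: PC1 0.614 (61.4%), PC2 0.2281 (22.81%), PC3 0.1579 (15.79%);  cumulative: 0.614, 0.8421, 1


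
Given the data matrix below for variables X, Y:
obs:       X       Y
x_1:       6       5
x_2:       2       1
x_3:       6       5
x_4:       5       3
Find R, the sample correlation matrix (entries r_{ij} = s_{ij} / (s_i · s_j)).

Step 1 — column means:
  mean(X) = (6 + 2 + 6 + 5) / 4 = 19/4 = 4.75
  mean(Y) = (5 + 1 + 5 + 3) / 4 = 14/4 = 3.5

Step 2 — sample variances and covariances s[i,j] = (1/(n-1)) · Σ_k (x_{k,i} - mean_i) · (x_{k,j} - mean_j), with n-1 = 3:
  s[X,X] = ((1.25)·(1.25) + (-2.75)·(-2.75) + (1.25)·(1.25) + (0.25)·(0.25)) / 3 = 10.75/3 = 3.5833
  s[X,Y] = ((1.25)·(1.5) + (-2.75)·(-2.5) + (1.25)·(1.5) + (0.25)·(-0.5)) / 3 = 10.5/3 = 3.5
  s[Y,Y] = ((1.5)·(1.5) + (-2.5)·(-2.5) + (1.5)·(1.5) + (-0.5)·(-0.5)) / 3 = 11/3 = 3.6667
  Sample standard deviations s_i = √(s[i,i]):
  s(X) = √(3.5833) = 1.893
  s(Y) = √(3.6667) = 1.9149

Step 3 — r_{ij} = s_{ij} / (s_i · s_j):
  r[X,X] = 1 (diagonal).
  r[X,Y] = 3.5 / (1.893 · 1.9149) = 3.5 / 3.6248 = 0.9656
  r[Y,Y] = 1 (diagonal).

R is symmetric with unit diagonal. Assembling:

R = [[1, 0.9656],
 [0.9656, 1]]


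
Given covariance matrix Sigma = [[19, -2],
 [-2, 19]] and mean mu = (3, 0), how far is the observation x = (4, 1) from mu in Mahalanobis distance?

Step 1 — centre the observation: (x - mu) = (1, 1).

Step 2 — invert Sigma. det(Sigma) = 19·19 - (-2)² = 357.
  Sigma^{-1} = (1/det) · [[d, -b], [-b, a]] = [[0.0532, 0.0056],
 [0.0056, 0.0532]].

Step 3 — form the quadratic (x - mu)^T · Sigma^{-1} · (x - mu):
  Sigma^{-1} · (x - mu) = (0.0588, 0.0588).
  (x - mu)^T · [Sigma^{-1} · (x - mu)] = (1)·(0.0588) + (1)·(0.0588) = 0.1176.

Step 4 — take square root: d = √(0.1176) ≈ 0.343.

d(x, mu) = √(0.1176) ≈ 0.343


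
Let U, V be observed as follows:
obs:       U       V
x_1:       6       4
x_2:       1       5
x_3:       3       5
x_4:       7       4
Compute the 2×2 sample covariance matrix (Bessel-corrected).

Step 1 — column means:
  mean(U) = (6 + 1 + 3 + 7) / 4 = 17/4 = 4.25
  mean(V) = (4 + 5 + 5 + 4) / 4 = 18/4 = 4.5

Step 2 — sample covariance S[i,j] = (1/(n-1)) · Σ_k (x_{k,i} - mean_i) · (x_{k,j} - mean_j), with n-1 = 3.
  S[U,U] = ((1.75)·(1.75) + (-3.25)·(-3.25) + (-1.25)·(-1.25) + (2.75)·(2.75)) / 3 = 22.75/3 = 7.5833
  S[U,V] = ((1.75)·(-0.5) + (-3.25)·(0.5) + (-1.25)·(0.5) + (2.75)·(-0.5)) / 3 = -4.5/3 = -1.5
  S[V,V] = ((-0.5)·(-0.5) + (0.5)·(0.5) + (0.5)·(0.5) + (-0.5)·(-0.5)) / 3 = 1/3 = 0.3333

S is symmetric (S[j,i] = S[i,j]). Assembling:

S = [[7.5833, -1.5],
 [-1.5, 0.3333]]


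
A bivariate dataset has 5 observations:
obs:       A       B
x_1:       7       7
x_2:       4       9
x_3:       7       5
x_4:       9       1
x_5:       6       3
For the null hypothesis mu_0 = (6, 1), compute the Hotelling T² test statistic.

Step 1 — sample mean vector:
  mean(A) = (7 + 4 + 7 + 9 + 6) / 5 = 33/5 = 6.6
  mean(B) = (7 + 9 + 5 + 1 + 3) / 5 = 25/5 = 5
  x̄ = (6.6, 5),  deviation x̄ - mu_0 = (6.6, 5) - (6, 1) = (0.6, 4).

Step 2 — sample covariance matrix, S[i,j] = (1/(n-1)) · Σ_k (x_{k,i} - mean_i) · (x_{k,j} - mean_j), divisor n-1 = 4:
  S[A,A] = ((0.4)·(0.4) + (-2.6)·(-2.6) + (0.4)·(0.4) + (2.4)·(2.4) + (-0.6)·(-0.6)) / 4 = 13.2/4 = 3.3
  S[A,B] = ((0.4)·(2) + (-2.6)·(4) + (0.4)·(0) + (2.4)·(-4) + (-0.6)·(-2)) / 4 = -18/4 = -4.5
  S[B,B] = ((2)·(2) + (4)·(4) + (0)·(0) + (-4)·(-4) + (-2)·(-2)) / 4 = 40/4 = 10
  S = [[3.3, -4.5],
 [-4.5, 10]].

Step 3 — invert S. det(S) = 3.3·10 - (-4.5)² = 12.75.
  S^{-1} = (1/det) · [[d, -b], [-b, a]] = [[0.7843, 0.3529],
 [0.3529, 0.2588]].

Step 4 — quadratic form (x̄ - mu_0)^T · S^{-1} · (x̄ - mu_0):
  S^{-1} · (x̄ - mu_0) = (1.8824, 1.2471),
  (x̄ - mu_0)^T · [...] = (0.6)·(1.8824) + (4)·(1.2471) = 6.1176.

Step 5 — scale by n: T² = 5 · 6.1176 = 30.5882.

T² ≈ 30.5882


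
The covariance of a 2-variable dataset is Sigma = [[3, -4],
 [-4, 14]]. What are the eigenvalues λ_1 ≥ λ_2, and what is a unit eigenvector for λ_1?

Step 1 — characteristic polynomial of 2×2 Sigma:
  det(Sigma - λI) = λ² - trace · λ + det = 0.
  trace = 3 + 14 = 17, det = 3·14 - (-4)² = 26.
Step 2 — discriminant:
  Δ = trace² - 4·det = 289 - 104 = 185.
Step 3 — eigenvalues:
  λ = (trace ± √Δ)/2 = (17 ± 13.6015)/2,
  λ_1 = 15.3007,  λ_2 = 1.6993.

Step 4 — unit eigenvector for λ_1: solve (Sigma - λ_1 I)v = 0. First row:
  (3 - 15.3007)·v_x + (-4)·v_y = 0, i.e. (-12.3007)·v_x + (-4)·v_y = 0,
  so v ∝ (b, λ_1 - a) = (-4, 12.3007); multiply by -1 so the first entry is positive: u = (4, -12.3007).
  ||u|| = √((4)² + (-12.3007)²) = √(167.3081) ≈ 12.9348,
  v_1 = u/||u|| ≈ (0.3092, -0.951) (||v_1|| = 1).

λ_1 = 15.3007,  λ_2 = 1.6993;  v_1 ≈ (0.3092, -0.951)


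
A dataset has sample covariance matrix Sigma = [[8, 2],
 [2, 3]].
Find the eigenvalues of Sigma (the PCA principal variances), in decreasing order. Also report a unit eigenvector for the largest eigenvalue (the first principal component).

Step 1 — characteristic polynomial of 2×2 Sigma:
  det(Sigma - λI) = λ² - trace · λ + det = 0.
  trace = 8 + 3 = 11, det = 8·3 - (2)² = 20.
Step 2 — discriminant:
  Δ = trace² - 4·det = 121 - 80 = 41.
Step 3 — eigenvalues:
  λ = (trace ± √Δ)/2 = (11 ± 6.4031)/2,
  λ_1 = 8.7016,  λ_2 = 2.2984.

Step 4 — unit eigenvector for λ_1: solve (Sigma - λ_1 I)v = 0. First row:
  (8 - 8.7016)·v_x + (2)·v_y = 0, i.e. (-0.7016)·v_x + (2)·v_y = 0,
  so v ∝ (b, λ_1 - a) = (2, 0.7016) = u.
  ||u|| = √((2)² + (0.7016)²) = √(4.4922) ≈ 2.1195,
  v_1 = u/||u|| ≈ (0.9436, 0.331) (||v_1|| = 1).

λ_1 = 8.7016,  λ_2 = 2.2984;  v_1 ≈ (0.9436, 0.331)


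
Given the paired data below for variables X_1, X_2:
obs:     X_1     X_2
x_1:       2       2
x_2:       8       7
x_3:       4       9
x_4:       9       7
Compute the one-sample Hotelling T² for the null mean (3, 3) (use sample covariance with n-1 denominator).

Step 1 — sample mean vector:
  mean(X_1) = (2 + 8 + 4 + 9) / 4 = 23/4 = 5.75
  mean(X_2) = (2 + 7 + 9 + 7) / 4 = 25/4 = 6.25
  x̄ = (5.75, 6.25),  deviation x̄ - mu_0 = (5.75, 6.25) - (3, 3) = (2.75, 3.25).

Step 2 — sample covariance matrix, S[i,j] = (1/(n-1)) · Σ_k (x_{k,i} - mean_i) · (x_{k,j} - mean_j), divisor n-1 = 3:
  S[X_1,X_1] = ((-3.75)·(-3.75) + (2.25)·(2.25) + (-1.75)·(-1.75) + (3.25)·(3.25)) / 3 = 32.75/3 = 10.9167
  S[X_1,X_2] = ((-3.75)·(-4.25) + (2.25)·(0.75) + (-1.75)·(2.75) + (3.25)·(0.75)) / 3 = 15.25/3 = 5.0833
  S[X_2,X_2] = ((-4.25)·(-4.25) + (0.75)·(0.75) + (2.75)·(2.75) + (0.75)·(0.75)) / 3 = 26.75/3 = 8.9167
  S = [[10.9167, 5.0833],
 [5.0833, 8.9167]].

Step 3 — invert S. det(S) = 10.9167·8.9167 - (5.0833)² = 71.5.
  S^{-1} = (1/det) · [[d, -b], [-b, a]] = [[0.1247, -0.0711],
 [-0.0711, 0.1527]].

Step 4 — quadratic form (x̄ - mu_0)^T · S^{-1} · (x̄ - mu_0):
  S^{-1} · (x̄ - mu_0) = (0.1119, 0.3007),
  (x̄ - mu_0)^T · [...] = (2.75)·(0.1119) + (3.25)·(0.3007) = 1.285.

Step 5 — scale by n: T² = 4 · 1.285 = 5.1399.

T² ≈ 5.1399


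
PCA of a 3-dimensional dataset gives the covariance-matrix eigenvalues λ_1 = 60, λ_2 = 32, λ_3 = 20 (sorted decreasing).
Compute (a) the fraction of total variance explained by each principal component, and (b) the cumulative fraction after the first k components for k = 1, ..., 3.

Step 1 — total variance = trace(Sigma) = Σ λ_i = 60 + 32 + 20 = 112.

Step 2 — fraction explained by component i = λ_i / Σ λ:
  PC1: 60/112 = 0.5357
  PC2: 32/112 = 0.2857
  PC3: 20/112 = 0.1786

Step 3 — cumulative fraction after k components = (λ_1 + ... + λ_k) / Σ λ:
  k = 1: 60/112 = 0.5357
  k = 2: (60 + 32)/112 = 92/112 = 0.8214
  k = 3: (60 + 32 + 20)/112 = 112/112 = 1

Summary (fraction, with percent):

explained: PC1 0.5357 (53.57%), PC2 0.2857 (28.57%), PC3 0.1786 (17.86%);  cumulative: 0.5357, 0.8214, 1


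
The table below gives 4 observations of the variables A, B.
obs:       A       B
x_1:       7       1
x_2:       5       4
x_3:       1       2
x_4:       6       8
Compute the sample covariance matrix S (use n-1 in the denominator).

Step 1 — column means:
  mean(A) = (7 + 5 + 1 + 6) / 4 = 19/4 = 4.75
  mean(B) = (1 + 4 + 2 + 8) / 4 = 15/4 = 3.75

Step 2 — sample covariance S[i,j] = (1/(n-1)) · Σ_k (x_{k,i} - mean_i) · (x_{k,j} - mean_j), with n-1 = 3.
  S[A,A] = ((2.25)·(2.25) + (0.25)·(0.25) + (-3.75)·(-3.75) + (1.25)·(1.25)) / 3 = 20.75/3 = 6.9167
  S[A,B] = ((2.25)·(-2.75) + (0.25)·(0.25) + (-3.75)·(-1.75) + (1.25)·(4.25)) / 3 = 5.75/3 = 1.9167
  S[B,B] = ((-2.75)·(-2.75) + (0.25)·(0.25) + (-1.75)·(-1.75) + (4.25)·(4.25)) / 3 = 28.75/3 = 9.5833

S is symmetric (S[j,i] = S[i,j]). Assembling:

S = [[6.9167, 1.9167],
 [1.9167, 9.5833]]


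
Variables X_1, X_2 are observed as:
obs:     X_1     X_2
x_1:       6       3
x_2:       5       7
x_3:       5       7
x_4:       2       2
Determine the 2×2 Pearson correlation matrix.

Step 1 — column means:
  mean(X_1) = (6 + 5 + 5 + 2) / 4 = 18/4 = 4.5
  mean(X_2) = (3 + 7 + 7 + 2) / 4 = 19/4 = 4.75

Step 2 — sample variances and covariances s[i,j] = (1/(n-1)) · Σ_k (x_{k,i} - mean_i) · (x_{k,j} - mean_j), with n-1 = 3:
  s[X_1,X_1] = ((1.5)·(1.5) + (0.5)·(0.5) + (0.5)·(0.5) + (-2.5)·(-2.5)) / 3 = 9/3 = 3
  s[X_1,X_2] = ((1.5)·(-1.75) + (0.5)·(2.25) + (0.5)·(2.25) + (-2.5)·(-2.75)) / 3 = 6.5/3 = 2.1667
  s[X_2,X_2] = ((-1.75)·(-1.75) + (2.25)·(2.25) + (2.25)·(2.25) + (-2.75)·(-2.75)) / 3 = 20.75/3 = 6.9167
  Sample standard deviations s_i = √(s[i,i]):
  s(X_1) = √(3) = 1.7321
  s(X_2) = √(6.9167) = 2.63

Step 3 — r_{ij} = s_{ij} / (s_i · s_j):
  r[X_1,X_1] = 1 (diagonal).
  r[X_1,X_2] = 2.1667 / (1.7321 · 2.63) = 2.1667 / 4.5552 = 0.4756
  r[X_2,X_2] = 1 (diagonal).

R is symmetric with unit diagonal. Assembling:

R = [[1, 0.4756],
 [0.4756, 1]]


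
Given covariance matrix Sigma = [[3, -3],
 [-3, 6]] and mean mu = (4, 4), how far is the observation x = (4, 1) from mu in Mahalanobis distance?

Step 1 — centre the observation: (x - mu) = (0, -3).

Step 2 — invert Sigma. det(Sigma) = 3·6 - (-3)² = 9.
  Sigma^{-1} = (1/det) · [[d, -b], [-b, a]] = [[0.6667, 0.3333],
 [0.3333, 0.3333]].

Step 3 — form the quadratic (x - mu)^T · Sigma^{-1} · (x - mu):
  Sigma^{-1} · (x - mu) = (-1, -1).
  (x - mu)^T · [Sigma^{-1} · (x - mu)] = (0)·(-1) + (-3)·(-1) = 3.

Step 4 — take square root: d = √(3) ≈ 1.7321.

d(x, mu) = √(3) ≈ 1.7321


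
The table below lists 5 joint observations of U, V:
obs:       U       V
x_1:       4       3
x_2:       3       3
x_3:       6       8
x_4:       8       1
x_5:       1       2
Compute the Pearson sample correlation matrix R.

Step 1 — column means:
  mean(U) = (4 + 3 + 6 + 8 + 1) / 5 = 22/5 = 4.4
  mean(V) = (3 + 3 + 8 + 1 + 2) / 5 = 17/5 = 3.4

Step 2 — sample variances and covariances s[i,j] = (1/(n-1)) · Σ_k (x_{k,i} - mean_i) · (x_{k,j} - mean_j), with n-1 = 4:
  s[U,U] = ((-0.4)·(-0.4) + (-1.4)·(-1.4) + (1.6)·(1.6) + (3.6)·(3.6) + (-3.4)·(-3.4)) / 4 = 29.2/4 = 7.3
  s[U,V] = ((-0.4)·(-0.4) + (-1.4)·(-0.4) + (1.6)·(4.6) + (3.6)·(-2.4) + (-3.4)·(-1.4)) / 4 = 4.2/4 = 1.05
  s[V,V] = ((-0.4)·(-0.4) + (-0.4)·(-0.4) + (4.6)·(4.6) + (-2.4)·(-2.4) + (-1.4)·(-1.4)) / 4 = 29.2/4 = 7.3
  Sample standard deviations s_i = √(s[i,i]):
  s(U) = √(7.3) = 2.7019
  s(V) = √(7.3) = 2.7019

Step 3 — r_{ij} = s_{ij} / (s_i · s_j):
  r[U,U] = 1 (diagonal).
  r[U,V] = 1.05 / (2.7019 · 2.7019) = 1.05 / 7.3 = 0.1438
  r[V,V] = 1 (diagonal).

R is symmetric with unit diagonal. Assembling:

R = [[1, 0.1438],
 [0.1438, 1]]


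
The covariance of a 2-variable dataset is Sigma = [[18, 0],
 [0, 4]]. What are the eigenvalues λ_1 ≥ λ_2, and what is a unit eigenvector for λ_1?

Step 1 — characteristic polynomial of 2×2 Sigma:
  det(Sigma - λI) = λ² - trace · λ + det = 0.
  trace = 18 + 4 = 22, det = 18·4 - (0)² = 72.
Step 2 — discriminant:
  Δ = trace² - 4·det = 484 - 288 = 196.
Step 3 — eigenvalues:
  λ = (trace ± √Δ)/2 = (22 ± 14)/2,
  λ_1 = 18,  λ_2 = 4.

Step 4 — unit eigenvector for λ_1: Sigma is diagonal, so its eigenvectors are the coordinate axes. λ_1 = 18 is the diagonal entry on the first coordinate axis, hence
  v_1 = (1, 0) (||v_1|| = 1).

λ_1 = 18,  λ_2 = 4;  v_1 ≈ (1, 0)


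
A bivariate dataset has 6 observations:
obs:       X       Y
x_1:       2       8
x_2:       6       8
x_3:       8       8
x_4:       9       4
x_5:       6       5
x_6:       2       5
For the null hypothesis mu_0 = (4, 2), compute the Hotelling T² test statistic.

Step 1 — sample mean vector:
  mean(X) = (2 + 6 + 8 + 9 + 6 + 2) / 6 = 33/6 = 5.5
  mean(Y) = (8 + 8 + 8 + 4 + 5 + 5) / 6 = 38/6 = 6.3333
  x̄ = (5.5, 6.3333),  deviation x̄ - mu_0 = (5.5, 6.3333) - (4, 2) = (1.5, 4.3333).

Step 2 — sample covariance matrix, S[i,j] = (1/(n-1)) · Σ_k (x_{k,i} - mean_i) · (x_{k,j} - mean_j), divisor n-1 = 5:
  S[X,X] = ((-3.5)·(-3.5) + (0.5)·(0.5) + (2.5)·(2.5) + (3.5)·(3.5) + (0.5)·(0.5) + (-3.5)·(-3.5)) / 5 = 43.5/5 = 8.7
  S[X,Y] = ((-3.5)·(1.6667) + (0.5)·(1.6667) + (2.5)·(1.6667) + (3.5)·(-2.3333) + (0.5)·(-1.3333) + (-3.5)·(-1.3333)) / 5 = -5/5 = -1
  S[Y,Y] = ((1.6667)·(1.6667) + (1.6667)·(1.6667) + (1.6667)·(1.6667) + (-2.3333)·(-2.3333) + (-1.3333)·(-1.3333) + (-1.3333)·(-1.3333)) / 5 = 17.3333/5 = 3.4667
  S = [[8.7, -1],
 [-1, 3.4667]].

Step 3 — invert S. det(S) = 8.7·3.4667 - (-1)² = 29.16.
  S^{-1} = (1/det) · [[d, -b], [-b, a]] = [[0.1189, 0.0343],
 [0.0343, 0.2984]].

Step 4 — quadratic form (x̄ - mu_0)^T · S^{-1} · (x̄ - mu_0):
  S^{-1} · (x̄ - mu_0) = (0.3269, 1.3443),
  (x̄ - mu_0)^T · [...] = (1.5)·(0.3269) + (4.3333)·(1.3443) = 6.3157.

Step 5 — scale by n: T² = 6 · 6.3157 = 37.8944.

T² ≈ 37.8944


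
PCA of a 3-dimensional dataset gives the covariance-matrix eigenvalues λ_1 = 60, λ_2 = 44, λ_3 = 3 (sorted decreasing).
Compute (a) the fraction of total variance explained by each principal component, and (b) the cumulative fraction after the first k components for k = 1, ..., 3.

Step 1 — total variance = trace(Sigma) = Σ λ_i = 60 + 44 + 3 = 107.

Step 2 — fraction explained by component i = λ_i / Σ λ:
  PC1: 60/107 = 0.5607
  PC2: 44/107 = 0.4112
  PC3: 3/107 = 0.028

Step 3 — cumulative fraction after k components = (λ_1 + ... + λ_k) / Σ λ:
  k = 1: 60/107 = 0.5607
  k = 2: (60 + 44)/107 = 104/107 = 0.972
  k = 3: (60 + 44 + 3)/107 = 107/107 = 1

Summary (fraction, with percent):

explained: PC1 0.5607 (56.07%), PC2 0.4112 (41.12%), PC3 0.028 (2.8%);  cumulative: 0.5607, 0.972, 1


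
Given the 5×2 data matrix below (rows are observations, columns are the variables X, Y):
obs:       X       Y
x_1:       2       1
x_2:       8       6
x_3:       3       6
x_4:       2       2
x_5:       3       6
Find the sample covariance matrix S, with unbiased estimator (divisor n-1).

Step 1 — column means:
  mean(X) = (2 + 8 + 3 + 2 + 3) / 5 = 18/5 = 3.6
  mean(Y) = (1 + 6 + 6 + 2 + 6) / 5 = 21/5 = 4.2

Step 2 — sample covariance S[i,j] = (1/(n-1)) · Σ_k (x_{k,i} - mean_i) · (x_{k,j} - mean_j), with n-1 = 4.
  S[X,X] = ((-1.6)·(-1.6) + (4.4)·(4.4) + (-0.6)·(-0.6) + (-1.6)·(-1.6) + (-0.6)·(-0.6)) / 4 = 25.2/4 = 6.3
  S[X,Y] = ((-1.6)·(-3.2) + (4.4)·(1.8) + (-0.6)·(1.8) + (-1.6)·(-2.2) + (-0.6)·(1.8)) / 4 = 14.4/4 = 3.6
  S[Y,Y] = ((-3.2)·(-3.2) + (1.8)·(1.8) + (1.8)·(1.8) + (-2.2)·(-2.2) + (1.8)·(1.8)) / 4 = 24.8/4 = 6.2

S is symmetric (S[j,i] = S[i,j]). Assembling:

S = [[6.3, 3.6],
 [3.6, 6.2]]


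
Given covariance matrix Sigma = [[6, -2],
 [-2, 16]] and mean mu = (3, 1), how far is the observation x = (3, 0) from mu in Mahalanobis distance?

Step 1 — centre the observation: (x - mu) = (0, -1).

Step 2 — invert Sigma. det(Sigma) = 6·16 - (-2)² = 92.
  Sigma^{-1} = (1/det) · [[d, -b], [-b, a]] = [[0.1739, 0.0217],
 [0.0217, 0.0652]].

Step 3 — form the quadratic (x - mu)^T · Sigma^{-1} · (x - mu):
  Sigma^{-1} · (x - mu) = (-0.0217, -0.0652).
  (x - mu)^T · [Sigma^{-1} · (x - mu)] = (0)·(-0.0217) + (-1)·(-0.0652) = 0.0652.

Step 4 — take square root: d = √(0.0652) ≈ 0.2554.

d(x, mu) = √(0.0652) ≈ 0.2554


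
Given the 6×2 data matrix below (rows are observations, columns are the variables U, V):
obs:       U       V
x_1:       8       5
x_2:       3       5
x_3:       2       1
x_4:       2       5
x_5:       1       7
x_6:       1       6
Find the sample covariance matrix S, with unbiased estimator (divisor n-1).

Step 1 — column means:
  mean(U) = (8 + 3 + 2 + 2 + 1 + 1) / 6 = 17/6 = 2.8333
  mean(V) = (5 + 5 + 1 + 5 + 7 + 6) / 6 = 29/6 = 4.8333

Step 2 — sample covariance S[i,j] = (1/(n-1)) · Σ_k (x_{k,i} - mean_i) · (x_{k,j} - mean_j), with n-1 = 5.
  S[U,U] = ((5.1667)·(5.1667) + (0.1667)·(0.1667) + (-0.8333)·(-0.8333) + (-0.8333)·(-0.8333) + (-1.8333)·(-1.8333) + (-1.8333)·(-1.8333)) / 5 = 34.8333/5 = 6.9667
  S[U,V] = ((5.1667)·(0.1667) + (0.1667)·(0.1667) + (-0.8333)·(-3.8333) + (-0.8333)·(0.1667) + (-1.8333)·(2.1667) + (-1.8333)·(1.1667)) / 5 = -2.1667/5 = -0.4333
  S[V,V] = ((0.1667)·(0.1667) + (0.1667)·(0.1667) + (-3.8333)·(-3.8333) + (0.1667)·(0.1667) + (2.1667)·(2.1667) + (1.1667)·(1.1667)) / 5 = 20.8333/5 = 4.1667

S is symmetric (S[j,i] = S[i,j]). Assembling:

S = [[6.9667, -0.4333],
 [-0.4333, 4.1667]]


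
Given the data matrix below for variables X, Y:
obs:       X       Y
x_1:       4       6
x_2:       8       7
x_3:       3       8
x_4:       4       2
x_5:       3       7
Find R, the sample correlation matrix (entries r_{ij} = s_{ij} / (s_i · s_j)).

Step 1 — column means:
  mean(X) = (4 + 8 + 3 + 4 + 3) / 5 = 22/5 = 4.4
  mean(Y) = (6 + 7 + 8 + 2 + 7) / 5 = 30/5 = 6

Step 2 — sample variances and covariances s[i,j] = (1/(n-1)) · Σ_k (x_{k,i} - mean_i) · (x_{k,j} - mean_j), with n-1 = 4:
  s[X,X] = ((-0.4)·(-0.4) + (3.6)·(3.6) + (-1.4)·(-1.4) + (-0.4)·(-0.4) + (-1.4)·(-1.4)) / 4 = 17.2/4 = 4.3
  s[X,Y] = ((-0.4)·(0) + (3.6)·(1) + (-1.4)·(2) + (-0.4)·(-4) + (-1.4)·(1)) / 4 = 1/4 = 0.25
  s[Y,Y] = ((0)·(0) + (1)·(1) + (2)·(2) + (-4)·(-4) + (1)·(1)) / 4 = 22/4 = 5.5
  Sample standard deviations s_i = √(s[i,i]):
  s(X) = √(4.3) = 2.0736
  s(Y) = √(5.5) = 2.3452

Step 3 — r_{ij} = s_{ij} / (s_i · s_j):
  r[X,X] = 1 (diagonal).
  r[X,Y] = 0.25 / (2.0736 · 2.3452) = 0.25 / 4.8631 = 0.0514
  r[Y,Y] = 1 (diagonal).

R is symmetric with unit diagonal. Assembling:

R = [[1, 0.0514],
 [0.0514, 1]]


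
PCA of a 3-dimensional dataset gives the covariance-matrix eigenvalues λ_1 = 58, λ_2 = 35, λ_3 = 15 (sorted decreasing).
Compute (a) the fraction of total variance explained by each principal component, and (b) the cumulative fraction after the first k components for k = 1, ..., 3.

Step 1 — total variance = trace(Sigma) = Σ λ_i = 58 + 35 + 15 = 108.

Step 2 — fraction explained by component i = λ_i / Σ λ:
  PC1: 58/108 = 0.537
  PC2: 35/108 = 0.3241
  PC3: 15/108 = 0.1389

Step 3 — cumulative fraction after k components = (λ_1 + ... + λ_k) / Σ λ:
  k = 1: 58/108 = 0.537
  k = 2: (58 + 35)/108 = 93/108 = 0.8611
  k = 3: (58 + 35 + 15)/108 = 108/108 = 1

Summary (fraction, with percent):

explained: PC1 0.537 (53.7%), PC2 0.3241 (32.41%), PC3 0.1389 (13.89%);  cumulative: 0.537, 0.8611, 1


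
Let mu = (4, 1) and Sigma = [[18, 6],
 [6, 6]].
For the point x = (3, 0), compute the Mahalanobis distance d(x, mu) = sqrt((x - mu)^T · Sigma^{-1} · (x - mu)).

Step 1 — centre the observation: (x - mu) = (-1, -1).

Step 2 — invert Sigma. det(Sigma) = 18·6 - (6)² = 72.
  Sigma^{-1} = (1/det) · [[d, -b], [-b, a]] = [[0.0833, -0.0833],
 [-0.0833, 0.25]].

Step 3 — form the quadratic (x - mu)^T · Sigma^{-1} · (x - mu):
  Sigma^{-1} · (x - mu) = (0, -0.1667).
  (x - mu)^T · [Sigma^{-1} · (x - mu)] = (-1)·(0) + (-1)·(-0.1667) = 0.1667.

Step 4 — take square root: d = √(0.1667) ≈ 0.4082.

d(x, mu) = √(0.1667) ≈ 0.4082


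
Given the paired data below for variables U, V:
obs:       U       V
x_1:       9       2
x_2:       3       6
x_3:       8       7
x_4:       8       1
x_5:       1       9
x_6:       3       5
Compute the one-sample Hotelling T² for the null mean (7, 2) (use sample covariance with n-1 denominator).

Step 1 — sample mean vector:
  mean(U) = (9 + 3 + 8 + 8 + 1 + 3) / 6 = 32/6 = 5.3333
  mean(V) = (2 + 6 + 7 + 1 + 9 + 5) / 6 = 30/6 = 5
  x̄ = (5.3333, 5),  deviation x̄ - mu_0 = (5.3333, 5) - (7, 2) = (-1.6667, 3).

Step 2 — sample covariance matrix, S[i,j] = (1/(n-1)) · Σ_k (x_{k,i} - mean_i) · (x_{k,j} - mean_j), divisor n-1 = 5:
  S[U,U] = ((3.6667)·(3.6667) + (-2.3333)·(-2.3333) + (2.6667)·(2.6667) + (2.6667)·(2.6667) + (-4.3333)·(-4.3333) + (-2.3333)·(-2.3333)) / 5 = 57.3333/5 = 11.4667
  S[U,V] = ((3.6667)·(-3) + (-2.3333)·(1) + (2.6667)·(2) + (2.6667)·(-4) + (-4.3333)·(4) + (-2.3333)·(0)) / 5 = -36/5 = -7.2
  S[V,V] = ((-3)·(-3) + (1)·(1) + (2)·(2) + (-4)·(-4) + (4)·(4) + (0)·(0)) / 5 = 46/5 = 9.2
  S = [[11.4667, -7.2],
 [-7.2, 9.2]].

Step 3 — invert S. det(S) = 11.4667·9.2 - (-7.2)² = 53.6533.
  S^{-1} = (1/det) · [[d, -b], [-b, a]] = [[0.1715, 0.1342],
 [0.1342, 0.2137]].

Step 4 — quadratic form (x̄ - mu_0)^T · S^{-1} · (x̄ - mu_0):
  S^{-1} · (x̄ - mu_0) = (0.1168, 0.4175),
  (x̄ - mu_0)^T · [...] = (-1.6667)·(0.1168) + (3)·(0.4175) = 1.0578.

Step 5 — scale by n: T² = 6 · 1.0578 = 6.3469.

T² ≈ 6.3469


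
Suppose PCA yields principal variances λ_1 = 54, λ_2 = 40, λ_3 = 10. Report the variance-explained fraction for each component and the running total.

Step 1 — total variance = trace(Sigma) = Σ λ_i = 54 + 40 + 10 = 104.

Step 2 — fraction explained by component i = λ_i / Σ λ:
  PC1: 54/104 = 0.5192
  PC2: 40/104 = 0.3846
  PC3: 10/104 = 0.0962

Step 3 — cumulative fraction after k components = (λ_1 + ... + λ_k) / Σ λ:
  k = 1: 54/104 = 0.5192
  k = 2: (54 + 40)/104 = 94/104 = 0.9038
  k = 3: (54 + 40 + 10)/104 = 104/104 = 1

Summary (fraction, with percent):

explained: PC1 0.5192 (51.92%), PC2 0.3846 (38.46%), PC3 0.0962 (9.62%);  cumulative: 0.5192, 0.9038, 1


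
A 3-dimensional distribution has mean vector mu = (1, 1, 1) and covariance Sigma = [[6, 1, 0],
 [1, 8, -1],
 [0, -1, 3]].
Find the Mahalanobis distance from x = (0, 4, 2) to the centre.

Step 1 — centre the observation: (x - mu) = (-1, 3, 1).

Step 2 — invert Sigma (cofactor / det for 3×3, or solve directly):
  Sigma^{-1} = [[0.1704, -0.0222, -0.0074],
 [-0.0222, 0.1333, 0.0444],
 [-0.0074, 0.0444, 0.3481]].

Step 3 — form the quadratic (x - mu)^T · Sigma^{-1} · (x - mu):
  Sigma^{-1} · (x - mu) = (-0.2444, 0.4667, 0.4889).
  (x - mu)^T · [Sigma^{-1} · (x - mu)] = (-1)·(-0.2444) + (3)·(0.4667) + (1)·(0.4889) = 2.1333.

Step 4 — take square root: d = √(2.1333) ≈ 1.4606.

d(x, mu) = √(2.1333) ≈ 1.4606


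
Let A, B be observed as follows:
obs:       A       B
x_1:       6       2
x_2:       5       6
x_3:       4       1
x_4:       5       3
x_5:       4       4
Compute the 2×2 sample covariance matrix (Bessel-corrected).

Step 1 — column means:
  mean(A) = (6 + 5 + 4 + 5 + 4) / 5 = 24/5 = 4.8
  mean(B) = (2 + 6 + 1 + 3 + 4) / 5 = 16/5 = 3.2

Step 2 — sample covariance S[i,j] = (1/(n-1)) · Σ_k (x_{k,i} - mean_i) · (x_{k,j} - mean_j), with n-1 = 4.
  S[A,A] = ((1.2)·(1.2) + (0.2)·(0.2) + (-0.8)·(-0.8) + (0.2)·(0.2) + (-0.8)·(-0.8)) / 4 = 2.8/4 = 0.7
  S[A,B] = ((1.2)·(-1.2) + (0.2)·(2.8) + (-0.8)·(-2.2) + (0.2)·(-0.2) + (-0.8)·(0.8)) / 4 = 0.2/4 = 0.05
  S[B,B] = ((-1.2)·(-1.2) + (2.8)·(2.8) + (-2.2)·(-2.2) + (-0.2)·(-0.2) + (0.8)·(0.8)) / 4 = 14.8/4 = 3.7

S is symmetric (S[j,i] = S[i,j]). Assembling:

S = [[0.7, 0.05],
 [0.05, 3.7]]


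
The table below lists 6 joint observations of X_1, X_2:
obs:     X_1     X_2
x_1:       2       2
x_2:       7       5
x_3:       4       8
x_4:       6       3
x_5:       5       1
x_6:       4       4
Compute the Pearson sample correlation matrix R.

Step 1 — column means:
  mean(X_1) = (2 + 7 + 4 + 6 + 5 + 4) / 6 = 28/6 = 4.6667
  mean(X_2) = (2 + 5 + 8 + 3 + 1 + 4) / 6 = 23/6 = 3.8333

Step 2 — sample variances and covariances s[i,j] = (1/(n-1)) · Σ_k (x_{k,i} - mean_i) · (x_{k,j} - mean_j), with n-1 = 5:
  s[X_1,X_1] = ((-2.6667)·(-2.6667) + (2.3333)·(2.3333) + (-0.6667)·(-0.6667) + (1.3333)·(1.3333) + (0.3333)·(0.3333) + (-0.6667)·(-0.6667)) / 5 = 15.3333/5 = 3.0667
  s[X_1,X_2] = ((-2.6667)·(-1.8333) + (2.3333)·(1.1667) + (-0.6667)·(4.1667) + (1.3333)·(-0.8333) + (0.3333)·(-2.8333) + (-0.6667)·(0.1667)) / 5 = 2.6667/5 = 0.5333
  s[X_2,X_2] = ((-1.8333)·(-1.8333) + (1.1667)·(1.1667) + (4.1667)·(4.1667) + (-0.8333)·(-0.8333) + (-2.8333)·(-2.8333) + (0.1667)·(0.1667)) / 5 = 30.8333/5 = 6.1667
  Sample standard deviations s_i = √(s[i,i]):
  s(X_1) = √(3.0667) = 1.7512
  s(X_2) = √(6.1667) = 2.4833

Step 3 — r_{ij} = s_{ij} / (s_i · s_j):
  r[X_1,X_1] = 1 (diagonal).
  r[X_1,X_2] = 0.5333 / (1.7512 · 2.4833) = 0.5333 / 4.3487 = 0.1226
  r[X_2,X_2] = 1 (diagonal).

R is symmetric with unit diagonal. Assembling:

R = [[1, 0.1226],
 [0.1226, 1]]


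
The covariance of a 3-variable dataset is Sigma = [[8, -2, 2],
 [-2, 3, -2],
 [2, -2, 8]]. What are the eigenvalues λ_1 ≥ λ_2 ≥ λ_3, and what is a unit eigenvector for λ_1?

Step 1 — characteristic polynomial p(λ) = det(λI - Sigma) = λ³ - tr·λ² + c_1·λ - det, where tr = trace, c_1 = sum of the principal 2×2 minors, det = det(Sigma):
  tr = 8 + 3 + 8 = 19,
  c_1 = (8·3 - (-2)²) + (8·8 - (2)²) + (3·8 - (-2)²) = 20 + 60 + 20 = 100,
  det = 8·(3·8 - (-2)²) - (-2)·((-2)·8 - (-2)·(2)) + (2)·((-2)·(-2) - 3·(2)) = 8·(20) - (-2)·(-12) + (2)·(-2) = 132.
  So p(λ) = λ³ - 19λ² + 100λ - 132.
Step 2 — look for an integer root (rational root theorem: any rational root is an integer divisor of 132). Testing λ = 2:
  p(2) = 8 - 76 + 200 - 132 = 0  ✓
  Dividing out (λ - 2): p(λ) = (λ - 2)(λ² - 17λ + 66).
Step 3 — remaining eigenvalues from the quadratic λ² - 17λ + 66 = 0:
  Δ = 17² - 4·66 = 289 - 264 = 25,  λ = (17 ± √25)/2 = (17 ± 5)/2 = 11 or 6.
  Sorted: λ_1 = 11,  λ_2 = 6,  λ_3 = 2  (check: sum = 19 = tr ✓).

Step 4 — unit eigenvector for λ_1 = 11: v spans the null space of (Sigma - λ_1 I), whose rows are
  r_1 = (-3, -2, 2),  r_2 = (-2, -8, -2),  r_3 = (2, -2, -3).
  v is orthogonal to every row, so take v ∝ r_1 × r_2 = ((-2)·(-2) - (2)·(-8), (2)·(-2) - (-3)·(-2), (-3)·(-8) - (-2)·(-2)) = (20, -10, 20).
  Rescale (divide by 10): u = (2, -1, 2).
  ||u|| = √((2)² + (-1)² + (2)²) = √(9) = 3,  v_1 = u/||u|| ≈ (0.6667, -0.3333, 0.6667) (||v_1|| = 1).

λ_1 = 11,  λ_2 = 6,  λ_3 = 2;  v_1 ≈ (0.6667, -0.3333, 0.6667)
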